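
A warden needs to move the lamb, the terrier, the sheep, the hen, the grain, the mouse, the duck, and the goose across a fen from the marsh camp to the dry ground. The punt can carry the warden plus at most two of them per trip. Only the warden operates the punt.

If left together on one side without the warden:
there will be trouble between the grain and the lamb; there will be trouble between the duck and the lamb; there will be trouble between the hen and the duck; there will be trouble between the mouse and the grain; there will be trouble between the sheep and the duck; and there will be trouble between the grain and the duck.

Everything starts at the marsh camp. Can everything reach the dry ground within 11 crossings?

No

Counting alone: the warden can take at most 2 across per trip to the dry ground, so moving all 8 needs at least 4 loaded trips out, with a return between consecutive ones — at least 7 crossings.
The safety rule pushes this higher. Following every safe sequence of crossings, the most of the 8 that can be at the dry ground as the punt arrives there on crossings 7, 9, 11 is 5, 6, 7 respectively — never all 8.
So the move cannot be finished within 11 crossings. (The shortest complete plan takes 13:)
1. Warden goes to the dry ground with the duck and the grain.  [the marsh camp: the goose, the hen, the lamb, the mouse, the sheep, the terrier | the dry ground: the duck, the grain]
2. Warden goes back to the marsh camp with the grain.  [the marsh camp: the goose, the grain, the hen, the lamb, the mouse, the sheep, the terrier | the dry ground: the duck]
3. Warden goes to the dry ground with the lamb and the mouse.  [the marsh camp: the goose, the grain, the hen, the sheep, the terrier | the dry ground: the duck, the lamb, the mouse]
4. Warden goes back to the marsh camp with the lamb.  [the marsh camp: the goose, the grain, the hen, the lamb, the sheep, the terrier | the dry ground: the duck, the mouse]
5. Warden goes to the dry ground with the lamb and the terrier.  [the marsh camp: the goose, the grain, the hen, the sheep | the dry ground: the duck, the lamb, the mouse, the terrier]
6. Warden goes back to the marsh camp with the lamb.  [the marsh camp: the goose, the grain, the hen, the lamb, the sheep | the dry ground: the duck, the mouse, the terrier]
7. Warden goes to the dry ground with the lamb and the sheep.  [the marsh camp: the goose, the grain, the hen | the dry ground: the duck, the lamb, the mouse, the sheep, the terrier]
8. Warden goes back to the marsh camp with the duck.  [the marsh camp: the duck, the goose, the grain, the hen | the dry ground: the lamb, the mouse, the sheep, the terrier]
9. Warden goes to the dry ground with the grain and the hen.  [the marsh camp: the duck, the goose | the dry ground: the grain, the hen, the lamb, the mouse, the sheep, the terrier]
10. Warden goes back to the marsh camp with the grain.  [the marsh camp: the duck, the goose, the grain | the dry ground: the hen, the lamb, the mouse, the sheep, the terrier]
11. Warden goes to the dry ground with the goose and the grain.  [the marsh camp: the duck | the dry ground: the goose, the grain, the hen, the lamb, the mouse, the sheep, the terrier]
12. Warden goes back to the marsh camp with the grain.  [the marsh camp: the duck, the grain | the dry ground: the goose, the hen, the lamb, the mouse, the sheep, the terrier]
13. Warden goes to the dry ground with the duck and the grain.  [the marsh camp: — | the dry ground: the duck, the goose, the grain, the hen, the lamb, the mouse, the sheep, the terrier]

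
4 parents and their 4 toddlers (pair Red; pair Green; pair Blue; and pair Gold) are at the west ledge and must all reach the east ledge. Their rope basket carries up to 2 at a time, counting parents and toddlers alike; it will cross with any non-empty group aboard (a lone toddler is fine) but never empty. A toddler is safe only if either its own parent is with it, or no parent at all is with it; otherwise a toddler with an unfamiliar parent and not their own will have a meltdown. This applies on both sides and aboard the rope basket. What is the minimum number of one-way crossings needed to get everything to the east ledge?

Following every safe sequence of crossings from the start, the most of the 8 that can be at the east ledge as the rope basket arrives there on crossings 1, 3, 5 is 2, 3, 4 respectively; the best ever achieved is 4 of 8.
From crossing 7 on, no configuration arises that was not already reachable earlier: only 44 distinct safe configurations (who is on which side, and where the rope basket is) can ever be reached, none of them has everyone across, and every continuation just revisits them. So no valid plan exists.

impossible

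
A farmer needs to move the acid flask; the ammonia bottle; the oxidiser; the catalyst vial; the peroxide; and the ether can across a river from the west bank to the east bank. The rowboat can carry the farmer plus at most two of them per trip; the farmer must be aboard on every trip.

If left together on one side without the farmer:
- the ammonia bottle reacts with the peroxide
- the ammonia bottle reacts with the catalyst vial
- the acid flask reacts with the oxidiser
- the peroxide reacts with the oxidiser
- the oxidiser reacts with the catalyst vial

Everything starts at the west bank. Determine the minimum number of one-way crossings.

7

Counting alone: the farmer can take at most 2 across per trip to the east bank, so moving all 6 needs at least 3 loaded trips out, with a return between consecutive ones — at least 5 crossings.
The safety rule pushes this higher. Following every safe sequence of crossings, the most of the 6 that can be at the east bank as the rowboat arrives there on crossing 5 is 5 — never all 6.
So no plan with fewer than 7 crossings exists, and this one achieves 7:
1. Farmer goes to the east bank with the ammonia bottle and the oxidiser.  [the west bank: the acid flask, the catalyst vial, the ether can, the peroxide | the east bank: the ammonia bottle, the oxidiser]
2. Farmer goes back to the west bank alone.  [the west bank: the acid flask, the catalyst vial, the ether can, the peroxide | the east bank: the ammonia bottle, the oxidiser]
3. Farmer goes to the east bank with the acid flask and the catalyst vial.  [the west bank: the ether can, the peroxide | the east bank: the acid flask, the ammonia bottle, the catalyst vial, the oxidiser]
4. Farmer goes back to the west bank with the ammonia bottle and the oxidiser.  [the west bank: the ammonia bottle, the ether can, the oxidiser, the peroxide | the east bank: the acid flask, the catalyst vial]
5. Farmer goes to the east bank with the ether can and the peroxide.  [the west bank: the ammonia bottle, the oxidiser | the east bank: the acid flask, the catalyst vial, the ether can, the peroxide]
6. Farmer goes back to the west bank alone.  [the west bank: the ammonia bottle, the oxidiser | the east bank: the acid flask, the catalyst vial, the ether can, the peroxide]
7. Farmer goes to the east bank with the ammonia bottle and the oxidiser.  [the west bank: — | the east bank: the acid flask, the ammonia bottle, the catalyst vial, the ether can, the oxidiser, the peroxide]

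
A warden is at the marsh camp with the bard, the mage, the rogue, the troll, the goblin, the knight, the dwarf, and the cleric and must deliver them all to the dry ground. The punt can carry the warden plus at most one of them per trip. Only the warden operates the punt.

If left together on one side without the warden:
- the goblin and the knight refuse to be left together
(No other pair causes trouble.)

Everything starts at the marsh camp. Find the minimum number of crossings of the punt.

15

Counting alone: the warden can take at most 1 across per trip to the dry ground, so moving all 8 needs at least 8 loaded trips out, with a return between consecutive ones — at least 15 crossings.
The plan below uses exactly 15 crossings, so it is optimal:
1. Warden goes to the dry ground with the goblin.
2. Warden goes back to the marsh camp alone.
3. Warden goes to the dry ground with the bard.
4. Warden goes back to the marsh camp alone.
5. Warden goes to the dry ground with the mage.
6. Warden goes back to the marsh camp alone.
7. Warden goes to the dry ground with the rogue.
8. Warden goes back to the marsh camp alone.
9. Warden goes to the dry ground with the troll.
10. Warden goes back to the marsh camp alone.
11. Warden goes to the dry ground with the dwarf.
12. Warden goes back to the marsh camp alone.
13. Warden goes to the dry ground with the cleric.
14. Warden goes back to the marsh camp alone.
15. Warden goes to the dry ground with the knight.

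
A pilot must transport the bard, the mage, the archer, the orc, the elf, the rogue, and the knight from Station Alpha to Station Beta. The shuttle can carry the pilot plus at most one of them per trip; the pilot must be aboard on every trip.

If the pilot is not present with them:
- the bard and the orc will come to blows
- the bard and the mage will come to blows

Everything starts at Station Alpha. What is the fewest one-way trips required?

15

Counting alone: the pilot can take at most 1 across per trip to Station Beta, so moving all 7 needs at least 7 loaded trips out, with a return between consecutive ones — at least 13 crossings.
The safety rule pushes this higher. Following every safe sequence of crossings, the most of the 7 that can be at Station Beta as the shuttle arrives there on crossing 13 is 6 — never all 7.
So no plan with fewer than 15 crossings exists, and this one achieves 15:
1. Pilot goes to Station Beta with the bard.
2. Pilot goes back to Station Alpha alone.
3. Pilot goes to Station Beta with the mage.
4. Pilot goes back to Station Alpha with the bard.
5. Pilot goes to Station Beta with the orc.
6. Pilot goes back to Station Alpha alone.
7. Pilot goes to Station Beta with the archer.
8. Pilot goes back to Station Alpha alone.
9. Pilot goes to Station Beta with the elf.
10. Pilot goes back to Station Alpha alone.
11. Pilot goes to Station Beta with the rogue.
12. Pilot goes back to Station Alpha alone.
13. Pilot goes to Station Beta with the knight.
14. Pilot goes back to Station Alpha alone.
15. Pilot goes to Station Beta with the bard.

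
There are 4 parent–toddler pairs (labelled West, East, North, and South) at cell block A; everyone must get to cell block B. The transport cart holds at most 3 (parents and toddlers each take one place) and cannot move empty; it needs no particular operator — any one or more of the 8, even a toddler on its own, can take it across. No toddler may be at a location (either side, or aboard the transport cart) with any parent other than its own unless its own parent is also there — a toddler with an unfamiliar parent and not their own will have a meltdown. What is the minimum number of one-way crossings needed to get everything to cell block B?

9

Counting alone: each trip to cell block B takes at most 3 across and each return brings at least 1 back, so after t trips out (and t−1 returns) at most 3t − (t−1) of the 8 are across; that first reaches 8 at t = 4, so at least 7 crossings are needed.
The safety rule pushes this higher. Following every safe sequence of crossings, the most of the 8 that can be at cell block B as the transport cart arrives there on crossing 7 is 7 — never all 8.
So no plan with fewer than 9 crossings exists, and this one achieves 9:
1. parent West and toddler West cross → cell block B.
2. parent West crosses ← cell block A.
3. parent East, parent West, and toddler East cross → cell block B.
4. parent West and toddler West cross ← cell block A.
5. parent North, parent South, and parent West cross → cell block B.
6. toddler East crosses ← cell block A.
7. toddler East and toddler West cross → cell block B.
8. toddler West crosses ← cell block A.
9. toddler North, toddler South, and toddler West cross → cell block B.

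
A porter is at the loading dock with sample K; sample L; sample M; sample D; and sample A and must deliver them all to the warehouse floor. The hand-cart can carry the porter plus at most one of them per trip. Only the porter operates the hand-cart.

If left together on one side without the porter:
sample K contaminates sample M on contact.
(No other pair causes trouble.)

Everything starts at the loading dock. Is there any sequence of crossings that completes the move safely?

Yes

1. Porter goes to the warehouse floor with sample K.
2. Porter goes back to the loading dock alone.
3. Porter goes to the warehouse floor with sample L.
4. Porter goes back to the loading dock alone.
5. Porter goes to the warehouse floor with sample D.
6. Porter goes back to the loading dock alone.
7. Porter goes to the warehouse floor with sample A.
8. Porter goes back to the loading dock alone.
9. Porter goes to the warehouse floor with sample M.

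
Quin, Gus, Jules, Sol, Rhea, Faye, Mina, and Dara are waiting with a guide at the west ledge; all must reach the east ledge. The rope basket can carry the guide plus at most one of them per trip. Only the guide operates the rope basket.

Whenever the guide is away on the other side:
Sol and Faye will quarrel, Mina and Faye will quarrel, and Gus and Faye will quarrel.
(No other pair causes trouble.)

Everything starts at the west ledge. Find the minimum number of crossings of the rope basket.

Following every safe sequence of crossings from the start, the most of the 8 that can be at the east ledge as the rope basket arrives there on crossings 1, 3, 5, 7, 9, 11 is 1, 2, 3, 4, 5, 6 respectively; the best ever achieved is 6 of 8.
From crossing 13 on, no configuration arises that was not already reachable earlier: only 144 distinct safe configurations (who is on which side, and where the rope basket is) can ever be reached, none of them has everyone across, and every continuation just revisits them. So no valid plan exists.

impossible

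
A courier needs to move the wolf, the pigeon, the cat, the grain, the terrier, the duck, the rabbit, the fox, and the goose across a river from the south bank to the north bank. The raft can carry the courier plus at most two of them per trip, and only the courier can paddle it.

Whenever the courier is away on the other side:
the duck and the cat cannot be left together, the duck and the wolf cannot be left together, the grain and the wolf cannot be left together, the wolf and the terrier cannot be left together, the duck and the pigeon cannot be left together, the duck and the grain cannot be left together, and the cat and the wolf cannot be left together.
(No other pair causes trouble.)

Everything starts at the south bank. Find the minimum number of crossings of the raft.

Counting alone: the courier can take at most 2 across per trip to the north bank, so moving all 9 needs at least 5 loaded trips out, with a return between consecutive ones — at least 9 crossings.
The safety rule pushes this higher. Following every safe sequence of crossings, the most of the 9 that can be at the north bank as the raft arrives there on crossings 9, 11, 13 is 6, 7, 8 respectively — never all 9.
So no plan with fewer than 15 crossings exists, and this one achieves 15:
1. Courier goes to the north bank with the duck and the wolf.  [the south bank: the cat, the fox, the goose, the grain, the pigeon, the rabbit, the terrier | the north bank: the duck, the wolf]
2. Courier goes back to the south bank with the wolf.  [the south bank: the cat, the fox, the goose, the grain, the pigeon, the rabbit, the terrier, the wolf | the north bank: the duck]
3. Courier goes to the north bank with the pigeon and the wolf.  [the south bank: the cat, the fox, the goose, the grain, the rabbit, the terrier | the north bank: the duck, the pigeon, the wolf]
4. Courier goes back to the south bank with the duck.  [the south bank: the cat, the duck, the fox, the goose, the grain, the rabbit, the terrier | the north bank: the pigeon, the wolf]
5. Courier goes to the north bank with the cat and the grain.  [the south bank: the duck, the fox, the goose, the rabbit, the terrier | the north bank: the cat, the grain, the pigeon, the wolf]
6. Courier goes back to the south bank with the wolf.  [the south bank: the duck, the fox, the goose, the rabbit, the terrier, the wolf | the north bank: the cat, the grain, the pigeon]
7. Courier goes to the north bank with the terrier and the wolf.  [the south bank: the duck, the fox, the goose, the rabbit | the north bank: the cat, the grain, the pigeon, the terrier, the wolf]
8. Courier goes back to the south bank with the wolf.  [the south bank: the duck, the fox, the goose, the rabbit, the wolf | the north bank: the cat, the grain, the pigeon, the terrier]
9. Courier goes to the north bank with the rabbit and the wolf.  [the south bank: the duck, the fox, the goose | the north bank: the cat, the grain, the pigeon, the rabbit, the terrier, the wolf]
10. Courier goes back to the south bank with the wolf.  [the south bank: the duck, the fox, the goose, the wolf | the north bank: the cat, the grain, the pigeon, the rabbit, the terrier]
11. Courier goes to the north bank with the fox and the wolf.  [the south bank: the duck, the goose | the north bank: the cat, the fox, the grain, the pigeon, the rabbit, the terrier, the wolf]
12. Courier goes back to the south bank with the wolf.  [the south bank: the duck, the goose, the wolf | the north bank: the cat, the fox, the grain, the pigeon, the rabbit, the terrier]
13. Courier goes to the north bank with the goose and the wolf.  [the south bank: the duck | the north bank: the cat, the fox, the goose, the grain, the pigeon, the rabbit, the terrier, the wolf]
14. Courier goes back to the south bank with the wolf.  [the south bank: the duck, the wolf | the north bank: the cat, the fox, the goose, the grain, the pigeon, the rabbit, the terrier]
15. Courier goes to the north bank with the duck and the wolf.  [the south bank: — | the north bank: the cat, the duck, the fox, the goose, the grain, the pigeon, the rabbit, the terrier, the wolf]

15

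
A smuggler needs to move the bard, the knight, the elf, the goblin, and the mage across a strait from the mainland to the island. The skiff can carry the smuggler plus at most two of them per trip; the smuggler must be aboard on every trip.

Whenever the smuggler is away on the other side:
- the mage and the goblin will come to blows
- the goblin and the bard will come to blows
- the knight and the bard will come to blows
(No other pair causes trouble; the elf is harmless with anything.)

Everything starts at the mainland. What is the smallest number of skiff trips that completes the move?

5

Counting alone: the smuggler can take at most 2 across per trip to the island, so moving all 5 needs at least 3 loaded trips out, with a return between consecutive ones — at least 5 crossings.
The plan below uses exactly 5 crossings, so it is optimal:
1. Smuggler goes to the island with the bard and the goblin.  [the mainland: the elf, the knight, the mage | the island: the bard, the goblin]
2. Smuggler goes back to the mainland with the bard.  [the mainland: the bard, the elf, the knight, the mage | the island: the goblin]
3. Smuggler goes to the island with the elf and the knight.  [the mainland: the bard, the mage | the island: the elf, the goblin, the knight]
4. Smuggler goes back to the mainland alone.  [the mainland: the bard, the mage | the island: the elf, the goblin, the knight]
5. Smuggler goes to the island with the bard and the mage.  [the mainland: — | the island: the bard, the elf, the goblin, the knight, the mage]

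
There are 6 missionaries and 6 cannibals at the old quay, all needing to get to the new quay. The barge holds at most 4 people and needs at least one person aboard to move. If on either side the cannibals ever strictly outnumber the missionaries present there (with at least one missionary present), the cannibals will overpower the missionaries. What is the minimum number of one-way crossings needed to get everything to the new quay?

9

Counting alone: each trip to the new quay takes at most 4 across and each return brings at least 1 back, so after t trips out (and t−1 returns) at most 4t − (t−1) of the 12 are across; that first reaches 12 at t = 4, so at least 7 crossings are needed.
The safety rule pushes this higher. Following every safe sequence of crossings, the most of the 12 that can be at the new quay as the barge arrives there on crossing 7 is 11 — never all 12.
So no plan with fewer than 9 crossings exists, and this one achieves 9:
1. 2 cannibals → the new quay.  (the old quay: 6M 4C; the new quay: 0M 2C)
2. 1 cannibal ← the old quay.  (the old quay: 6M 5C; the new quay: 0M 1C)
3. 4 cannibals → the new quay.  (the old quay: 6M 1C; the new quay: 0M 5C)
4. 1 cannibal ← the old quay.  (the old quay: 6M 2C; the new quay: 0M 4C)
5. 4 missionaries → the new quay.  (the old quay: 2M 2C; the new quay: 4M 4C)
6. 1 missionary and 1 cannibal ← the old quay.  (the old quay: 3M 3C; the new quay: 3M 3C)
7. 2 missionaries and 2 cannibals → the new quay.  (the old quay: 1M 1C; the new quay: 5M 5C)
8. 1 missionary and 1 cannibal ← the old quay.  (the old quay: 2M 2C; the new quay: 4M 4C)
9. 2 missionaries and 2 cannibals → the new quay.  (the old quay: 0M 0C; the new quay: 6M 6C)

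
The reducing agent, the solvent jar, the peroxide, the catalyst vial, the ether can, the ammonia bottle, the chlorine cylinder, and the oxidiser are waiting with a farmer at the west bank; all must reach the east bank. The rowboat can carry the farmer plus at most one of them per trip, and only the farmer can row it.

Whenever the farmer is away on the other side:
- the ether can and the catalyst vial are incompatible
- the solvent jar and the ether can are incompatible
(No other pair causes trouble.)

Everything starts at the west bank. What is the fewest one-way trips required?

17

Counting alone: the farmer can take at most 1 across per trip to the east bank, so moving all 8 needs at least 8 loaded trips out, with a return between consecutive ones — at least 15 crossings.
The safety rule pushes this higher. Following every safe sequence of crossings, the most of the 8 that can be at the east bank as the rowboat arrives there on crossing 15 is 7 — never all 8.
So no plan with fewer than 17 crossings exists, and this one achieves 17:
1. Farmer goes to the east bank with the ether can.  [the west bank: the ammonia bottle, the catalyst vial, the chlorine cylinder, the oxidiser, the peroxide, the reducing agent, the solvent jar | the east bank: the ether can]
2. Farmer goes back to the west bank alone.  [the west bank: the ammonia bottle, the catalyst vial, the chlorine cylinder, the oxidiser, the peroxide, the reducing agent, the solvent jar | the east bank: the ether can]
3. Farmer goes to the east bank with the reducing agent.  [the west bank: the ammonia bottle, the catalyst vial, the chlorine cylinder, the oxidiser, the peroxide, the solvent jar | the east bank: the ether can, the reducing agent]
4. Farmer goes back to the west bank alone.  [the west bank: the ammonia bottle, the catalyst vial, the chlorine cylinder, the oxidiser, the peroxide, the solvent jar | the east bank: the ether can, the reducing agent]
5. Farmer goes to the east bank with the solvent jar.  [the west bank: the ammonia bottle, the catalyst vial, the chlorine cylinder, the oxidiser, the peroxide | the east bank: the ether can, the reducing agent, the solvent jar]
6. Farmer goes back to the west bank with the ether can.  [the west bank: the ammonia bottle, the catalyst vial, the chlorine cylinder, the ether can, the oxidiser, the peroxide | the east bank: the reducing agent, the solvent jar]
7. Farmer goes to the east bank with the catalyst vial.  [the west bank: the ammonia bottle, the chlorine cylinder, the ether can, the oxidiser, the peroxide | the east bank: the catalyst vial, the reducing agent, the solvent jar]
8. Farmer goes back to the west bank alone.  [the west bank: the ammonia bottle, the chlorine cylinder, the ether can, the oxidiser, the peroxide | the east bank: the catalyst vial, the reducing agent, the solvent jar]
9. Farmer goes to the east bank with the peroxide.  [the west bank: the ammonia bottle, the chlorine cylinder, the ether can, the oxidiser | the east bank: the catalyst vial, the peroxide, the reducing agent, the solvent jar]
10. Farmer goes back to the west bank alone.  [the west bank: the ammonia bottle, the chlorine cylinder, the ether can, the oxidiser | the east bank: the catalyst vial, the peroxide, the reducing agent, the solvent jar]
11. Farmer goes to the east bank with the ammonia bottle.  [the west bank: the chlorine cylinder, the ether can, the oxidiser | the east bank: the ammonia bottle, the catalyst vial, the peroxide, the reducing agent, the solvent jar]
12. Farmer goes back to the west bank alone.  [the west bank: the chlorine cylinder, the ether can, the oxidiser | the east bank: the ammonia bottle, the catalyst vial, the peroxide, the reducing agent, the solvent jar]
13. Farmer goes to the east bank with the chlorine cylinder.  [the west bank: the ether can, the oxidiser | the east bank: the ammonia bottle, the catalyst vial, the chlorine cylinder, the peroxide, the reducing agent, the solvent jar]
14. Farmer goes back to the west bank alone.  [the west bank: the ether can, the oxidiser | the east bank: the ammonia bottle, the catalyst vial, the chlorine cylinder, the peroxide, the reducing agent, the solvent jar]
15. Farmer goes to the east bank with the oxidiser.  [the west bank: the ether can | the east bank: the ammonia bottle, the catalyst vial, the chlorine cylinder, the oxidiser, the peroxide, the reducing agent, the solvent jar]
16. Farmer goes back to the west bank alone.  [the west bank: the ether can | the east bank: the ammonia bottle, the catalyst vial, the chlorine cylinder, the oxidiser, the peroxide, the reducing agent, the solvent jar]
17. Farmer goes to the east bank with the ether can.  [the west bank: — | the east bank: the ammonia bottle, the catalyst vial, the chlorine cylinder, the ether can, the oxidiser, the peroxide, the reducing agent, the solvent jar]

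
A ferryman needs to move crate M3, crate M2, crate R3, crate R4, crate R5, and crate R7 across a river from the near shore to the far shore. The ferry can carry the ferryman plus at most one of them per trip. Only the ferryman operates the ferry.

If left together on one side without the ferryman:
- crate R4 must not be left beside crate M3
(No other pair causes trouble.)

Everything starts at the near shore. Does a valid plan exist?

Yes

1. Ferryman goes to the far shore with crate M3.
2. Ferryman goes back to the near shore alone.
3. Ferryman goes to the far shore with crate M2.
4. Ferryman goes back to the near shore alone.
5. Ferryman goes to the far shore with crate R3.
6. Ferryman goes back to the near shore alone.
7. Ferryman goes to the far shore with crate R5.
8. Ferryman goes back to the near shore alone.
9. Ferryman goes to the far shore with crate R7.
10. Ferryman goes back to the near shore alone.
11. Ferryman goes to the far shore with crate R4.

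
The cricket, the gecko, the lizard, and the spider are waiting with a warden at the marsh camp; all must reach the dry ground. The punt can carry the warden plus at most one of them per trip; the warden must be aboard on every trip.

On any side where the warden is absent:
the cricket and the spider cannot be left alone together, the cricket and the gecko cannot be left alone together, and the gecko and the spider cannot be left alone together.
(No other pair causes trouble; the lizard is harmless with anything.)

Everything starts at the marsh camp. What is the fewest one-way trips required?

Whatever the first load, the items left behind include a forbidden pair without the warden. No opening move is safe, so no plan exists.

impossible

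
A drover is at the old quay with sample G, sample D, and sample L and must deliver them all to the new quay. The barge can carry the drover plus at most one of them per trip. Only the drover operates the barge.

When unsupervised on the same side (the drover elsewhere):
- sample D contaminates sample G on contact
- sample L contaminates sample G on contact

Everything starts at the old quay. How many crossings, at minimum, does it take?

7

Counting alone: the drover can take at most 1 across per trip to the new quay, so moving all 3 needs at least 3 loaded trips out, with a return between consecutive ones — at least 5 crossings.
The safety rule pushes this higher. Following every safe sequence of crossings, the most of the 3 that can be at the new quay as the barge arrives there on crossing 5 is 2 — never all 3.
So no plan with fewer than 7 crossings exists, and this one achieves 7:
1. Drover goes to the new quay with sample G.  [the old quay: sample D, sample L | the new quay: sample G]
2. Drover goes back to the old quay alone.  [the old quay: sample D, sample L | the new quay: sample G]
3. Drover goes to the new quay with sample D.  [the old quay: sample L | the new quay: sample D, sample G]
4. Drover goes back to the old quay with sample G.  [the old quay: sample G, sample L | the new quay: sample D]
5. Drover goes to the new quay with sample L.  [the old quay: sample G | the new quay: sample D, sample L]
6. Drover goes back to the old quay alone.  [the old quay: sample G | the new quay: sample D, sample L]
7. Drover goes to the new quay with sample G.  [the old quay: — | the new quay: sample D, sample G, sample L]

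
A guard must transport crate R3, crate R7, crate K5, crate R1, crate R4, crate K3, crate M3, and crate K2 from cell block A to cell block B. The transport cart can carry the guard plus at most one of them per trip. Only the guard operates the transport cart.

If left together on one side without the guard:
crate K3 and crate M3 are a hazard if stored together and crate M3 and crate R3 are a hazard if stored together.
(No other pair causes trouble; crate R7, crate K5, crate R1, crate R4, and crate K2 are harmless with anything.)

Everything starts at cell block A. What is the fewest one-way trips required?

Counting alone: the guard can take at most 1 across per trip to cell block B, so moving all 8 needs at least 8 loaded trips out, with a return between consecutive ones — at least 15 crossings.
The safety rule pushes this higher. Following every safe sequence of crossings, the most of the 8 that can be at cell block B as the transport cart arrives there on crossing 15 is 7 — never all 8.
So no plan with fewer than 17 crossings exists, and this one achieves 17:
1. Guard goes to cell block B with crate M3.  [cell block A: crate K2, crate K3, crate K5, crate R1, crate R3, crate R4, crate R7 | cell block B: crate M3]
2. Guard goes back to cell block A alone.  [cell block A: crate K2, crate K3, crate K5, crate R1, crate R3, crate R4, crate R7 | cell block B: crate M3]
3. Guard goes to cell block B with crate R3.  [cell block A: crate K2, crate K3, crate K5, crate R1, crate R4, crate R7 | cell block B: crate M3, crate R3]
4. Guard goes back to cell block A with crate M3.  [cell block A: crate K2, crate K3, crate K5, crate M3, crate R1, crate R4, crate R7 | cell block B: crate R3]
5. Guard goes to cell block B with crate K3.  [cell block A: crate K2, crate K5, crate M3, crate R1, crate R4, crate R7 | cell block B: crate K3, crate R3]
6. Guard goes back to cell block A alone.  [cell block A: crate K2, crate K5, crate M3, crate R1, crate R4, crate R7 | cell block B: crate K3, crate R3]
7. Guard goes to cell block B with crate R7.  [cell block A: crate K2, crate K5, crate M3, crate R1, crate R4 | cell block B: crate K3, crate R3, crate R7]
8. Guard goes back to cell block A alone.  [cell block A: crate K2, crate K5, crate M3, crate R1, crate R4 | cell block B: crate K3, crate R3, crate R7]
9. Guard goes to cell block B with crate K5.  [cell block A: crate K2, crate M3, crate R1, crate R4 | cell block B: crate K3, crate K5, crate R3, crate R7]
10. Guard goes back to cell block A alone.  [cell block A: crate K2, crate M3, crate R1, crate R4 | cell block B: crate K3, crate K5, crate R3, crate R7]
11. Guard goes to cell block B with crate R1.  [cell block A: crate K2, crate M3, crate R4 | cell block B: crate K3, crate K5, crate R1, crate R3, crate R7]
12. Guard goes back to cell block A alone.  [cell block A: crate K2, crate M3, crate R4 | cell block B: crate K3, crate K5, crate R1, crate R3, crate R7]
13. Guard goes to cell block B with crate R4.  [cell block A: crate K2, crate M3 | cell block B: crate K3, crate K5, crate R1, crate R3, crate R4, crate R7]
14. Guard goes back to cell block A alone.  [cell block A: crate K2, crate M3 | cell block B: crate K3, crate K5, crate R1, crate R3, crate R4, crate R7]
15. Guard goes to cell block B with crate K2.  [cell block A: crate M3 | cell block B: crate K2, crate K3, crate K5, crate R1, crate R3, crate R4, crate R7]
16. Guard goes back to cell block A alone.  [cell block A: crate M3 | cell block B: crate K2, crate K3, crate K5, crate R1, crate R3, crate R4, crate R7]
17. Guard goes to cell block B with crate M3.  [cell block A: — | cell block B: crate K2, crate K3, crate K5, crate M3, crate R1, crate R3, crate R4, crate R7]

17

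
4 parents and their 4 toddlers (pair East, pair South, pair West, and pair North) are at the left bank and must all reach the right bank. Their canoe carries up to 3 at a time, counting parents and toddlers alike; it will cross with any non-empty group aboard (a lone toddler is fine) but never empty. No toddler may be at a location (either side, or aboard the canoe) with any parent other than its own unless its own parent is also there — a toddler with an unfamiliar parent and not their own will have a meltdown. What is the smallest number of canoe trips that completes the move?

Counting alone: each trip to the right bank takes at most 3 across and each return brings at least 1 back, so after t trips out (and t−1 returns) at most 3t − (t−1) of the 8 are across; that first reaches 8 at t = 4, so at least 7 crossings are needed.
The safety rule pushes this higher. Following every safe sequence of crossings, the most of the 8 that can be at the right bank as the canoe arrives there on crossing 7 is 7 — never all 8.
So no plan with fewer than 9 crossings exists, and this one achieves 9:
1. parent East and toddler East cross → the right bank.
2. parent East crosses ← the left bank.
3. parent East, parent South, and toddler South cross → the right bank.
4. parent East and toddler East cross ← the left bank.
5. parent East, parent North, and parent West cross → the right bank.
6. toddler South crosses ← the left bank.
7. toddler East and toddler South cross → the right bank.
8. toddler East crosses ← the left bank.
9. toddler East, toddler North, and toddler West cross → the right bank.

9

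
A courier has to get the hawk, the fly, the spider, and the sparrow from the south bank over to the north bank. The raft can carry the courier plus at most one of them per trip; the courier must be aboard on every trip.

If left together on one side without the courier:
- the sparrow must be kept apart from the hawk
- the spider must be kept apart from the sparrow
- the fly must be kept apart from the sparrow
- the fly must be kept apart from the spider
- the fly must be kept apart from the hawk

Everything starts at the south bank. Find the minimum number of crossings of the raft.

Whatever the first load, the items left behind include a forbidden pair without the courier. No opening move is safe, so no plan exists.

impossible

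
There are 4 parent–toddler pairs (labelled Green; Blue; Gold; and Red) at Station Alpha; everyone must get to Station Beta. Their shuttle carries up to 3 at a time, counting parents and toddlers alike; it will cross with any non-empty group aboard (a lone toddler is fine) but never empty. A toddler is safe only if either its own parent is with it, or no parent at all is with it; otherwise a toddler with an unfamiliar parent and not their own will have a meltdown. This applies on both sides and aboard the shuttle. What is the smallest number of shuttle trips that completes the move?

Counting alone: each trip to Station Beta takes at most 3 across and each return brings at least 1 back, so after t trips out (and t−1 returns) at most 3t − (t−1) of the 8 are across; that first reaches 8 at t = 4, so at least 7 crossings are needed.
The safety rule pushes this higher. Following every safe sequence of crossings, the most of the 8 that can be at Station Beta as the shuttle arrives there on crossing 7 is 7 — never all 8.
So no plan with fewer than 9 crossings exists, and this one achieves 9:
1. parent Green and toddler Green cross → Station Beta.
2. parent Green crosses ← Station Alpha.
3. parent Blue, parent Green, and toddler Blue cross → Station Beta.
4. parent Green and toddler Green cross ← Station Alpha.
5. parent Gold, parent Green, and parent Red cross → Station Beta.
6. toddler Blue crosses ← Station Alpha.
7. toddler Blue and toddler Green cross → Station Beta.
8. toddler Green crosses ← Station Alpha.
9. toddler Gold, toddler Green, and toddler Red cross → Station Beta.

9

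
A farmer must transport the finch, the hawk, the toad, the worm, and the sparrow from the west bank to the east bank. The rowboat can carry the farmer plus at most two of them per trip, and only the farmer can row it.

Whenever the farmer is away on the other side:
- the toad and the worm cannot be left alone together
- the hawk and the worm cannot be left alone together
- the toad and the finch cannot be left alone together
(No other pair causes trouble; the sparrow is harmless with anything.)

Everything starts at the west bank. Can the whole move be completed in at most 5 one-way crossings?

Yes

Yes — this plan uses 5 crossings (≤ 5):
1. Farmer goes to the east bank with the finch and the worm.  [the west bank: the hawk, the sparrow, the toad | the east bank: the finch, the worm]
2. Farmer goes back to the west bank alone.  [the west bank: the hawk, the sparrow, the toad | the east bank: the finch, the worm]
3. Farmer goes to the east bank with the sparrow.  [the west bank: the hawk, the toad | the east bank: the finch, the sparrow, the worm]
4. Farmer goes back to the west bank alone.  [the west bank: the hawk, the toad | the east bank: the finch, the sparrow, the worm]
5. Farmer goes to the east bank with the hawk and the toad.  [the west bank: — | the east bank: the finch, the hawk, the sparrow, the toad, the worm]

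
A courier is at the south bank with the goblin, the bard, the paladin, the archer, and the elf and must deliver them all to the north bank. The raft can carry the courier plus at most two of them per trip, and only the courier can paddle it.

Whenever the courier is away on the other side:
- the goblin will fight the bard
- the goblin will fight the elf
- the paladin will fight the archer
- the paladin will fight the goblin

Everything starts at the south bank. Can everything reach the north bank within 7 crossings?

Yes — this plan uses 5 crossings (≤ 7):
1. Courier goes to the north bank with the goblin and the paladin.
2. Courier goes back to the south bank with the goblin.
3. Courier goes to the north bank with the bard and the elf.
4. Courier goes back to the south bank alone.
5. Courier goes to the north bank with the archer and the goblin.

Yes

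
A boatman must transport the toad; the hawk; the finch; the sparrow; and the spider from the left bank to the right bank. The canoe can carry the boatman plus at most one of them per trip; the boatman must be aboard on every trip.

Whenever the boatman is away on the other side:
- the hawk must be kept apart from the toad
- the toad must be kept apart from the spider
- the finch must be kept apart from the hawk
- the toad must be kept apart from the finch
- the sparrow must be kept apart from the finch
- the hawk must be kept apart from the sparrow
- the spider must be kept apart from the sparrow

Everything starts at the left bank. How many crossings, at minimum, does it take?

Whatever the first load, the items left behind include a forbidden pair without the boatman. No opening move is safe, so no plan exists.

impossible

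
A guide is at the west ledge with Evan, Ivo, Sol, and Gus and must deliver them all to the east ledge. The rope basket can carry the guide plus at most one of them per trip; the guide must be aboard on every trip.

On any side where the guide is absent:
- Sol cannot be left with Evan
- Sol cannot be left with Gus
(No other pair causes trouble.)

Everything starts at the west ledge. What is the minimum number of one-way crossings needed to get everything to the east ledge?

9

Counting alone: the guide can take at most 1 across per trip to the east ledge, so moving all 4 needs at least 4 loaded trips out, with a return between consecutive ones — at least 7 crossings.
The safety rule pushes this higher. Following every safe sequence of crossings, the most of the 4 that can be at the east ledge as the rope basket arrives there on crossing 7 is 3 — never all 4.
So no plan with fewer than 9 crossings exists, and this one achieves 9:
1. Guide goes to the east ledge with Sol.
2. Guide goes back to the west ledge alone.
3. Guide goes to the east ledge with Evan.
4. Guide goes back to the west ledge with Sol.
5. Guide goes to the east ledge with Gus.
6. Guide goes back to the west ledge alone.
7. Guide goes to the east ledge with Ivo.
8. Guide goes back to the west ledge alone.
9. Guide goes to the east ledge with Sol.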